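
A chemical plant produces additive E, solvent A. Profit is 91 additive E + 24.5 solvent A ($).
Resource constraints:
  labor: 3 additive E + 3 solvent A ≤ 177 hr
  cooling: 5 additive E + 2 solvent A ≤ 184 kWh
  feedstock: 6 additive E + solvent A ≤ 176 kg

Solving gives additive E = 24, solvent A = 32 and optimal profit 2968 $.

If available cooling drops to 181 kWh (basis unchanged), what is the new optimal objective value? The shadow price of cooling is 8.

2944

Δb = -3, so new z* = 2968 + (8)·(-3) = 2968 − 24 = 2944.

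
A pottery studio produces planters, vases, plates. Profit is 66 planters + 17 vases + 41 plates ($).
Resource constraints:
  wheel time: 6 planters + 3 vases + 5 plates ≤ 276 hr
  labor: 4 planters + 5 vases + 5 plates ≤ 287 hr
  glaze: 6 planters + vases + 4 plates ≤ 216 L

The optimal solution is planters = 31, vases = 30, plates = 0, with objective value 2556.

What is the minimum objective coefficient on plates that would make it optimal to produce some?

47

At the optimum: wheel time uses 276 of 276 (binding); labor uses 274 of 287 (slack = 13); glaze uses 216 of 216 (binding).
By complementary slackness, y = 0 for the non-binding constraint.
Dual feasibility on the basic columns requires 6·y_wheel time + 6·y_glaze = 66, 3·y_wheel time + 1·y_glaze = 17.
Solving: y_wheel time = 3, y_glaze = 8.
plates enters the basis when its profit ≥ yᵀa₃ = 3·5 + 8·4 = 47.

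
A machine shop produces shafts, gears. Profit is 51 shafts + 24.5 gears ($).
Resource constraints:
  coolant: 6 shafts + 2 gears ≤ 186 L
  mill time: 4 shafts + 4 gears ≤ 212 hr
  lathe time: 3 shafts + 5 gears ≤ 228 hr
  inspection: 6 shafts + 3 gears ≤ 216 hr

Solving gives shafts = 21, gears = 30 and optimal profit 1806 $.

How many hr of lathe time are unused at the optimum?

15

lathe time used = 3·21 + 5·30 = 213; slack = 228 − 213 = 15.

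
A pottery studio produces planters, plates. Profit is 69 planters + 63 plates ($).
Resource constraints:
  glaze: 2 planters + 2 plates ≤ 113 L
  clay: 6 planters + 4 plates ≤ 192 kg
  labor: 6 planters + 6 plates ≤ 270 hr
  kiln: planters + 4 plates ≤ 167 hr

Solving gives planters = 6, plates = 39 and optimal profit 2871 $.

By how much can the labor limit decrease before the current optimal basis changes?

Binding constraints: clay, labor. The basis is B = [[6,4],[6,6]] with det 12.
Per unit decrease in labor, x* moves by d = (0.3333, -0.5).
The basis stays optimal until plates reaches 0; allowable decrease = 78 hr.

78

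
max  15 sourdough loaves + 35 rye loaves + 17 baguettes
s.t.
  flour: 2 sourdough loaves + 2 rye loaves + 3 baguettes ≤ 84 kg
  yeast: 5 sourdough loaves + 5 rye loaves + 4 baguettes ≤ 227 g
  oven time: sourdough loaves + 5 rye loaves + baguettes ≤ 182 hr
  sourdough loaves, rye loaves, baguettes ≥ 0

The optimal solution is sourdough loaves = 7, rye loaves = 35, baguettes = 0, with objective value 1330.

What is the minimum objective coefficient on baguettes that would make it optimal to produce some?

20

Check each constraint at x*: flour 84/84 (tight); yeast 210/227 (slack 17); oven time 182/182 (tight).
By complementary slackness, y = 0 for the non-binding constraint.
From A_Bᵀ y = c: 2·y_flour + 1·y_oven time = 15; 2·y_flour + 5·y_oven time = 35.
This yields shadow prices y_flour = 5, y_oven time = 5.
baguettes enters the basis when its profit ≥ yᵀa₃ = 5·3 + 5·1 = 20.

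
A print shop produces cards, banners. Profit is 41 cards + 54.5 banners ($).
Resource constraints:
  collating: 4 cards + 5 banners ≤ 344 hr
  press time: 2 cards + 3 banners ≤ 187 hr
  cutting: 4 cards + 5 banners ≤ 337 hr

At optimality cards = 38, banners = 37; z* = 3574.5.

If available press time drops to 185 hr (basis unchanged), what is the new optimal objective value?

At the optimum: collating uses 337 of 344 (slack = 7); press time uses 187 of 187 (binding); cutting uses 337 of 337 (binding).
By complementary slackness, y = 0 for the non-binding constraint.
The binding rows give the dual system: 2·y_press time + 4·y_cutting = 41 and 3·y_press time + 5·y_cutting = 54.5.
→ y_press time = 6.5 and y_cutting = 7.
Δz = y_press time·Δb = 6.5 × (-2) = -13, so new z* = 3574.5 − 13 = 3561.5.

3561.5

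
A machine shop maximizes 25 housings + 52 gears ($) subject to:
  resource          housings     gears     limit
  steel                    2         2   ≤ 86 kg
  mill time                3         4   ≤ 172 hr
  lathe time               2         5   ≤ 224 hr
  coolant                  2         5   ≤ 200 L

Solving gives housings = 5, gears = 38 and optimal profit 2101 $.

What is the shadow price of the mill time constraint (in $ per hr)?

At the optimum: steel uses 86 of 86 (binding); mill time uses 167 of 172 (slack = 5); lathe time uses 200 of 224 (slack = 24); coolant uses 200 of 200 (binding).
By complementary slackness, y = 0 for the non-binding constraints.
Dual feasibility on the basic columns requires 2·y_steel + 2·y_coolant = 25, 2·y_steel + 5·y_coolant = 52.
Solving: y_steel = 3.5, y_coolant = 9.
Shadow price of mill time = 0.

0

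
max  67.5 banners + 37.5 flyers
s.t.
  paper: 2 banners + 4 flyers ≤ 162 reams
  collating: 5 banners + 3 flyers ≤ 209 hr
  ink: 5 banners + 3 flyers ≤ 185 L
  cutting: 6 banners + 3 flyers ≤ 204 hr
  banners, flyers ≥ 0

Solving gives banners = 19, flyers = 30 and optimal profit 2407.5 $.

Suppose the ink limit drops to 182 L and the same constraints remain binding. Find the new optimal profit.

At the optimum: paper uses 158 of 162 (slack = 4); collating uses 185 of 209 (slack = 24); ink uses 185 of 185 (binding); cutting uses 204 of 204 (binding).
By complementary slackness, y = 0 for the non-binding constraints.
The binding rows give the dual system: 5·y_ink + 6·y_cutting = 67.5 and 3·y_ink + 3·y_cutting = 37.5.
→ y_ink = 7.5 and y_cutting = 5.
Δz = y_ink·Δb = 7.5 × (-3) = -22.5, so new z* = 2407.5 − 22.5 = 2385.

2385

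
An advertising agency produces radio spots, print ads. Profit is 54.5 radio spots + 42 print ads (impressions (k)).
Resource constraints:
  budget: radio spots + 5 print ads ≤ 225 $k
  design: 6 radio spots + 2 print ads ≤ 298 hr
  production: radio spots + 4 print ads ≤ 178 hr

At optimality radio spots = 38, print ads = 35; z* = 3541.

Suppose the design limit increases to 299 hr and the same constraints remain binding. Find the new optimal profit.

3549

At the optimum: budget uses 213 of 225 (slack = 12); design uses 298 of 298 (binding); production uses 178 of 178 (binding).
Slack constraints have shadow price 0 (complementary slackness).
From A_Bᵀ y = c: 6·y_design + 1·y_production = 54.5; 2·y_design + 4·y_production = 42.
→ y_design = 8 and y_production = 6.5.
Δz = y_design·Δb = 8 × (1) = 8, so new z* = 3541 + 8 = 3549.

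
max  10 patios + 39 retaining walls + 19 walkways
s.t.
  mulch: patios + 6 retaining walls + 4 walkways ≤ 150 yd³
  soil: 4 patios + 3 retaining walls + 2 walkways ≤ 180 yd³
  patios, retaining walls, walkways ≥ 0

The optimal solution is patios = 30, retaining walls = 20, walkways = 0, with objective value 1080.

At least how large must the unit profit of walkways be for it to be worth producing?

Both mulch and soil are binding at x*.
The binding rows give the dual system: 1·y_mulch + 4·y_soil = 10 and 6·y_mulch + 3·y_soil = 39.
Solving: y_mulch = 6, y_soil = 1.
walkways enters the basis when its profit ≥ yᵀa₃ = 6·4 + 1·2 = 26.

26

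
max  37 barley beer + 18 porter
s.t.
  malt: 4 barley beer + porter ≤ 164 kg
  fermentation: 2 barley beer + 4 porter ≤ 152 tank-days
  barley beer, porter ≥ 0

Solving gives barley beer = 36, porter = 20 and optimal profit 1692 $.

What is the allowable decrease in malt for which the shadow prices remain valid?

126

Binding constraints: malt, fermentation. The basis is B = [[4,1],[2,4]] with det 14.
Per unit decrease in malt, x* moves by d = (-0.2857, 0.1429).
The basis stays optimal until barley beer reaches 0; allowable decrease = 126 kg.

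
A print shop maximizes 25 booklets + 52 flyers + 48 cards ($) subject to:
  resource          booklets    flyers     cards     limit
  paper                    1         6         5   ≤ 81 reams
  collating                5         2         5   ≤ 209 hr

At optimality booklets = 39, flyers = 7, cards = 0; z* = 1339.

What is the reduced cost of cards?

At the optimum: paper uses 81 of 81 (binding); collating uses 209 of 209 (binding).
Dual feasibility on the basic columns requires 1·y_paper + 5·y_collating = 25, 6·y_paper + 2·y_collating = 52.
→ y_paper = 7.5 and y_collating = 3.5.
Reduced cost of cards: c₃ − yᵀa₃ = 48 − (7.5·5 + 3.5·5) = 48 − 55 = -7.

-7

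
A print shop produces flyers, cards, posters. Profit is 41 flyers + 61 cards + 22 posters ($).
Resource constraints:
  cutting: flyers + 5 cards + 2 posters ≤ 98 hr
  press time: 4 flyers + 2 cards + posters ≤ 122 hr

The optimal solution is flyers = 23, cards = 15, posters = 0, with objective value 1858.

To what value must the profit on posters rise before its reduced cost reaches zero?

Both cutting and press time are binding at x*.
The binding rows give the dual system: 1·y_cutting + 4·y_press time = 41 and 5·y_cutting + 2·y_press time = 61.
Solving: y_cutting = 9, y_press time = 8.
posters enters the basis when its profit ≥ yᵀa₃ = 9·2 + 8·1 = 26.

26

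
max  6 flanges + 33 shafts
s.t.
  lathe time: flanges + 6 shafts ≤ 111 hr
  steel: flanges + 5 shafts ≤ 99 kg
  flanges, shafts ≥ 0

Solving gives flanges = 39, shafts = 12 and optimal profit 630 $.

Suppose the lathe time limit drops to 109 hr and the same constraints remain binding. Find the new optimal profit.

624

At the optimum: lathe time uses 111 of 111 (binding); steel uses 99 of 99 (binding).
From A_Bᵀ y = c: 1·y_lathe time + 1·y_steel = 6; 6·y_lathe time + 5·y_steel = 33.
Solving: y_lathe time = 3, y_steel = 3.
Δz = y_lathe time·Δb = 3 × (-2) = -6, so new z* = 630 − 6 = 624.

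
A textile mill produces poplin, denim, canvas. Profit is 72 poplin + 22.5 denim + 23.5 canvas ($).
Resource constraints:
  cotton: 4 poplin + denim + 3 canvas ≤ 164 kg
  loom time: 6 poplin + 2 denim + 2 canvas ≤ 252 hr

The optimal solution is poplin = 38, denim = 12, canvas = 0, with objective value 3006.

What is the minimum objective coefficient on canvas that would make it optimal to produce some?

Both cotton and loom time are binding at x*.
Dual feasibility on the basic columns requires 4·y_cotton + 6·y_loom time = 72, 1·y_cotton + 2·y_loom time = 22.5.
→ y_cotton = 4.5 and y_loom time = 9.
canvas enters the basis when its profit ≥ yᵀa₃ = 4.5·3 + 9·2 = 31.5.

31.5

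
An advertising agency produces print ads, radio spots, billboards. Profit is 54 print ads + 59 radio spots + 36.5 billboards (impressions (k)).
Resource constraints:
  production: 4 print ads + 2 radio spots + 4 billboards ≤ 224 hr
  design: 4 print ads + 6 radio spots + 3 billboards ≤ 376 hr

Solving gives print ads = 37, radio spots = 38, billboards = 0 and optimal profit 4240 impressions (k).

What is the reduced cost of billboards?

Both production and design are binding at x*.
From A_Bᵀ y = c: 4·y_production + 4·y_design = 54; 2·y_production + 6·y_design = 59.
Solving: y_production = 5.5, y_design = 8.
Reduced cost of billboards: c₃ − yᵀa₃ = 36.5 − (5.5·4 + 8·3) = 36.5 − 46 = -9.5.

-9.5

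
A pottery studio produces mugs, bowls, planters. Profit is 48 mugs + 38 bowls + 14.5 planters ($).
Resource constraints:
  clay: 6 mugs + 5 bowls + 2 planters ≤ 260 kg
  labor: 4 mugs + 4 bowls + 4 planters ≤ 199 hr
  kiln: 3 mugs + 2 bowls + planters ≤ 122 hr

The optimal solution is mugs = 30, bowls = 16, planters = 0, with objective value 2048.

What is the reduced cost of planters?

-1.5

Check each constraint at x*: clay 260/260 (tight); labor 184/199 (slack 15); kiln 122/122 (tight).
By complementary slackness, y = 0 for the non-binding constraint.
The binding rows give the dual system: 6·y_clay + 3·y_kiln = 48 and 5·y_clay + 2·y_kiln = 38.
Solving: y_clay = 6, y_kiln = 4.
Reduced cost of planters: c₃ − yᵀa₃ = 14.5 − (6·2 + 4·1) = 14.5 − 16 = -1.5.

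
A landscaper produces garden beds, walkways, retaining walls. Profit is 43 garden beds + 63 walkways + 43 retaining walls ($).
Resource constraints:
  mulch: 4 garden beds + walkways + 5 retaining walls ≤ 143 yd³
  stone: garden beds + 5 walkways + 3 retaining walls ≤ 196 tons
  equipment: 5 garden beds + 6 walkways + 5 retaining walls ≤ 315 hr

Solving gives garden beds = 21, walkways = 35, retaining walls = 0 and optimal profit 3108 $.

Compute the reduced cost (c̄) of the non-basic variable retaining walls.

Binding: stone and equipment. Non-binding: mulch (24 unused).
By complementary slackness, y = 0 for the non-binding constraint.
Dual feasibility on the basic columns requires 1·y_stone + 5·y_equipment = 43, 5·y_stone + 6·y_equipment = 63.
→ y_stone = 3 and y_equipment = 8.
Reduced cost of retaining walls: c₃ − yᵀa₃ = 43 − (3·3 + 8·5) = 43 − 49 = -6.

-6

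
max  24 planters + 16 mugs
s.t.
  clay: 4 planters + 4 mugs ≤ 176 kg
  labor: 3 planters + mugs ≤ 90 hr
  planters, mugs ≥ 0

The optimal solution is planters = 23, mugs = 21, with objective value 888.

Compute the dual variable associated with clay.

3

At the optimum: clay uses 176 of 176 (binding); labor uses 90 of 90 (binding).
The binding rows give the dual system: 4·y_clay + 3·y_labor = 24 and 4·y_clay + 1·y_labor = 16.
This yields shadow prices y_clay = 3, y_labor = 4.
Shadow price of clay = 3.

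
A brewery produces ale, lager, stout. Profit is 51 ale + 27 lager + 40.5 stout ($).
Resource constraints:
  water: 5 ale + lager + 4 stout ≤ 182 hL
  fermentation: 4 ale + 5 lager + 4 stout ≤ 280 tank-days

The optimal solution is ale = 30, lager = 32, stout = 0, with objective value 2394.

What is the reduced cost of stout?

-3.5

Check each constraint at x*: water 182/182 (tight); fermentation 280/280 (tight).
From A_Bᵀ y = c: 5·y_water + 4·y_fermentation = 51; 1·y_water + 5·y_fermentation = 27.
Solving: y_water = 7, y_fermentation = 4.
Reduced cost of stout: c₃ − yᵀa₃ = 40.5 − (7·4 + 4·4) = 40.5 − 44 = -3.5.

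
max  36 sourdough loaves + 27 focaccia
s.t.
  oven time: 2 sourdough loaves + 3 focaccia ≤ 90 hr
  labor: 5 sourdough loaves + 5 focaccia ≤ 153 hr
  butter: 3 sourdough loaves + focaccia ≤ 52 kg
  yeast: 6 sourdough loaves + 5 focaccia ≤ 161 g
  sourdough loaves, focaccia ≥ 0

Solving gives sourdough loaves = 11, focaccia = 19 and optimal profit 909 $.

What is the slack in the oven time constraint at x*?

11

oven time used = 2·11 + 3·19 = 79; slack = 90 − 79 = 11.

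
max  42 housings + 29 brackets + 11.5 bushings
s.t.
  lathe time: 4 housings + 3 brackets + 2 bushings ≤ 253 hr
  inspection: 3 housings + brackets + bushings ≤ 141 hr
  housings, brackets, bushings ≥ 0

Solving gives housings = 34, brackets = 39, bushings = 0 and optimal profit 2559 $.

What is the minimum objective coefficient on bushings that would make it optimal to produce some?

20

At the optimum: lathe time uses 253 of 253 (binding); inspection uses 141 of 141 (binding).
From A_Bᵀ y = c: 4·y_lathe time + 3·y_inspection = 42; 3·y_lathe time + 1·y_inspection = 29.
→ y_lathe time = 9 and y_inspection = 2.
bushings enters the basis when its profit ≥ yᵀa₃ = 9·2 + 2·1 = 20.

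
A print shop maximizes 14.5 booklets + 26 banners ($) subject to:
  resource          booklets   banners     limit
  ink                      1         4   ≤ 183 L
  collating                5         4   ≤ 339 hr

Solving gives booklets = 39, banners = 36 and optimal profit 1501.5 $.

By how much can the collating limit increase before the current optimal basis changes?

576

Binding constraints: ink, collating. The basis is B = [[1,4],[5,4]] with det -16.
Per unit increase in collating, x* moves by d = (0.25, -0.0625).
The basis stays optimal until banners reaches 0; allowable increase = 576 hr.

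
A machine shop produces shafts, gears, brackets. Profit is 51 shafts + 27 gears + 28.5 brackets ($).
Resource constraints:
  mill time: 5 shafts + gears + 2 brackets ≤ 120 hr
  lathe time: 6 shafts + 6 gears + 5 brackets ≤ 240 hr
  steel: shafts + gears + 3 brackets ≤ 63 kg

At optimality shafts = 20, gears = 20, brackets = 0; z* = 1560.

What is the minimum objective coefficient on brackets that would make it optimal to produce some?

Check each constraint at x*: mill time 120/120 (tight); lathe time 240/240 (tight); steel 40/63 (slack 23).
By complementary slackness, y = 0 for the non-binding constraint.
Dual feasibility on the basic columns requires 5·y_mill time + 6·y_lathe time = 51, 1·y_mill time + 6·y_lathe time = 27.
Solving: y_mill time = 6, y_lathe time = 3.5.
brackets enters the basis when its profit ≥ yᵀa₃ = 6·2 + 3.5·5 = 29.5.

29.5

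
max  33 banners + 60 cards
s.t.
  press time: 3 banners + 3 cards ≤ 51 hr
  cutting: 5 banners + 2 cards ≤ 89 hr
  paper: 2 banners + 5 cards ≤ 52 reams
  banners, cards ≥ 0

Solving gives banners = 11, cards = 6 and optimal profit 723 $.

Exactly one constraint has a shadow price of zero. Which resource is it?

press time: 51/51 (binding)
cutting: 67/89 (slack 22)
paper: 52/52 (binding)
By complementary slackness, a constraint with positive slack has shadow price 0 → cutting.

cutting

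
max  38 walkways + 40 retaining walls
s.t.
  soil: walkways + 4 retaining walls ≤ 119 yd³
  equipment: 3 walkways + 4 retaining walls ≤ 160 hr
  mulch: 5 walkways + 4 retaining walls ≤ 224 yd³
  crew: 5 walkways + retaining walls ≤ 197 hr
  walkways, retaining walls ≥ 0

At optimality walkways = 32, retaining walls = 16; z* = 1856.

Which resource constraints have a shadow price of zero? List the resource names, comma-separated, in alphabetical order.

crew, soil

soil: 96/119 (slack 23)
equipment: 160/160 (binding)
mulch: 224/224 (binding)
crew: 176/197 (slack 21)
By complementary slackness, a constraint with positive slack has shadow price 0 → crew, soil.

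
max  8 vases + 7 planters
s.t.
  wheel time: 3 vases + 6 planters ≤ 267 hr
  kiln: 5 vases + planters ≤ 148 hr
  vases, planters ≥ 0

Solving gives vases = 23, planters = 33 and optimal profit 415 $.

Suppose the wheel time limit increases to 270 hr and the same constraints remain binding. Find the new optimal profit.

Check each constraint at x*: wheel time 267/267 (tight); kiln 148/148 (tight).
Dual feasibility on the basic columns requires 3·y_wheel time + 5·y_kiln = 8, 6·y_wheel time + 1·y_kiln = 7.
→ y_wheel time = 1 and y_kiln = 1.
Δz = y_wheel time·Δb = 1 × (3) = 3, so new z* = 415 + 3 = 418.

418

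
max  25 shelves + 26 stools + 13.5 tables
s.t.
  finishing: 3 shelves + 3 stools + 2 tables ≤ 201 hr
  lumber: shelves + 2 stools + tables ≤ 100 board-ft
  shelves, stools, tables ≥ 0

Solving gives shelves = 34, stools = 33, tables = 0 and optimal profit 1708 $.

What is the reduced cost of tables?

Check each constraint at x*: finishing 201/201 (tight); lumber 100/100 (tight).
The binding rows give the dual system: 3·y_finishing + 1·y_lumber = 25 and 3·y_finishing + 2·y_lumber = 26.
→ y_finishing = 8 and y_lumber = 1.
Reduced cost of tables: c₃ − yᵀa₃ = 13.5 − (8·2 + 1·1) = 13.5 − 17 = -3.5.

-3.5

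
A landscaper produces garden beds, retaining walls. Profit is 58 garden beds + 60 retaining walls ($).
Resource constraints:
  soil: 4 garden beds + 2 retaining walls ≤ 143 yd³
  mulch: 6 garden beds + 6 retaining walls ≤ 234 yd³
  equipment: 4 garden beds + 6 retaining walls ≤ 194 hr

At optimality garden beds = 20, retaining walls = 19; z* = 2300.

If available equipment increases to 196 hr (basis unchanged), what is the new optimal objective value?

2302

Binding: mulch and equipment. Non-binding: soil (25 unused).
By complementary slackness, y = 0 for the non-binding constraint.
Dual feasibility on the basic columns requires 6·y_mulch + 4·y_equipment = 58, 6·y_mulch + 6·y_equipment = 60.
→ y_mulch = 9 and y_equipment = 1.
Δz = y_equipment·Δb = 1 × (2) = 2, so new z* = 2300 + 2 = 2302.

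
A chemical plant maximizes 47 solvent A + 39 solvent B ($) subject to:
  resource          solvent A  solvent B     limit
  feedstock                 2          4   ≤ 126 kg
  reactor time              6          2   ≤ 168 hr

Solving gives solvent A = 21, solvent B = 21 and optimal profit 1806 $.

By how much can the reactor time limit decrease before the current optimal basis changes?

105

Binding constraints: feedstock, reactor time. The basis is B = [[2,4],[6,2]] with det -20.
Per unit decrease in reactor time, x* moves by d = (-0.2, 0.1).
The basis stays optimal until solvent A reaches 0; allowable decrease = 105 hr.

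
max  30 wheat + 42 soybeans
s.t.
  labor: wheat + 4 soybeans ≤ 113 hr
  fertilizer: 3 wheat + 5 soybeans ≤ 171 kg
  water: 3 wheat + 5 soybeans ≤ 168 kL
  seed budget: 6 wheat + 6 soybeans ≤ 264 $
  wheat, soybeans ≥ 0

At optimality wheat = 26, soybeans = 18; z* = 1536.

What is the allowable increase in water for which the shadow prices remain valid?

Binding constraints: water, seed budget. The basis is B = [[3,5],[6,6]] with det -12.
Per unit increase in water, x* moves by d = (-0.5, 0.5).
The basis stays optimal until fertilizer becomes binding; allowable increase = 3 kL.

3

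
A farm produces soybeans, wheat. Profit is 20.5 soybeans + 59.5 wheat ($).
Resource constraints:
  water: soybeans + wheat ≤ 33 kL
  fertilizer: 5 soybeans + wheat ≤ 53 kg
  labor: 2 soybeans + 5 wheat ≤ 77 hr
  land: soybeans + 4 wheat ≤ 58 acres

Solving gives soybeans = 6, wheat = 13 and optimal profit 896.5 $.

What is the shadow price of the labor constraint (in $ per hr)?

At the optimum: water uses 19 of 33 (slack = 14); fertilizer uses 43 of 53 (slack = 10); labor uses 77 of 77 (binding); land uses 58 of 58 (binding).
By complementary slackness, y = 0 for the non-binding constraints.
Dual feasibility on the basic columns requires 2·y_labor + 1·y_land = 20.5, 5·y_labor + 4·y_land = 59.5.
This yields shadow prices y_labor = 7.5, y_land = 5.5.
Shadow price of labor = 7.5.

7.5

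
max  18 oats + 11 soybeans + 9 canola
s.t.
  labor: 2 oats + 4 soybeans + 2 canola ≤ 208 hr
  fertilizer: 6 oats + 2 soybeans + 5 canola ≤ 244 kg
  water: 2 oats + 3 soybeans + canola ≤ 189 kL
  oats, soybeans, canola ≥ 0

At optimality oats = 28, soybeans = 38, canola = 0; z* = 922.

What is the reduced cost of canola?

-6.5

Check each constraint at x*: labor 208/208 (tight); fertilizer 244/244 (tight); water 170/189 (slack 19).
By complementary slackness, y = 0 for the non-binding constraint.
The binding rows give the dual system: 2·y_labor + 6·y_fertilizer = 18 and 4·y_labor + 2·y_fertilizer = 11.
→ y_labor = 1.5 and y_fertilizer = 2.5.
Reduced cost of canola: c₃ − yᵀa₃ = 9 − (1.5·2 + 2.5·5) = 9 − 15.5 = -6.5.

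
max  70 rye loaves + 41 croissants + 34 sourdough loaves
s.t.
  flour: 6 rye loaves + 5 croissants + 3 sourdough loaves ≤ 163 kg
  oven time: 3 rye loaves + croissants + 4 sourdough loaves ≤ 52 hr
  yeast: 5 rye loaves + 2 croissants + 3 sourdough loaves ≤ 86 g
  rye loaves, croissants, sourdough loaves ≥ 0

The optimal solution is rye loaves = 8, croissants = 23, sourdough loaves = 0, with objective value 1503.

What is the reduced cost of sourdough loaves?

Binding: flour and yeast. Non-binding: oven time (5 unused).
Since oven time is not tight, its dual is 0.
Dual feasibility on the basic columns requires 6·y_flour + 5·y_yeast = 70, 5·y_flour + 2·y_yeast = 41.
→ y_flour = 5 and y_yeast = 8.
Reduced cost of sourdough loaves: c₃ − yᵀa₃ = 34 − (5·3 + 8·3) = 34 − 39 = -5.

-5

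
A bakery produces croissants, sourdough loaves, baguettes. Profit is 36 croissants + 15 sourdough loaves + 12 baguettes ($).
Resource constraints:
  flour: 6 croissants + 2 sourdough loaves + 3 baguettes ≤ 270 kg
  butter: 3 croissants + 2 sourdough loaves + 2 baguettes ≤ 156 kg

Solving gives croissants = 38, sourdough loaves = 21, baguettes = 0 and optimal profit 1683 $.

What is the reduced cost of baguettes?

-7.5

At the optimum: flour uses 270 of 270 (binding); butter uses 156 of 156 (binding).
Dual feasibility on the basic columns requires 6·y_flour + 3·y_butter = 36, 2·y_flour + 2·y_butter = 15.
Solving: y_flour = 4.5, y_butter = 3.
Reduced cost of baguettes: c₃ − yᵀa₃ = 12 − (4.5·3 + 3·2) = 12 − 19.5 = -7.5.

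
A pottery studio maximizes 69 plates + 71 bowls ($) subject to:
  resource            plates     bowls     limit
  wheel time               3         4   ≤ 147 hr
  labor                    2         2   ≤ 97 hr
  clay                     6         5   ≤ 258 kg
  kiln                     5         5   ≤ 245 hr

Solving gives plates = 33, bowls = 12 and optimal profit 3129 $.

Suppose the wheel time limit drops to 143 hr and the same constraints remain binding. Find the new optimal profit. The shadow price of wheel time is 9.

3093

Δb = -4, so new z* = 3129 + (9)·(-4) = 3129 − 36 = 3093.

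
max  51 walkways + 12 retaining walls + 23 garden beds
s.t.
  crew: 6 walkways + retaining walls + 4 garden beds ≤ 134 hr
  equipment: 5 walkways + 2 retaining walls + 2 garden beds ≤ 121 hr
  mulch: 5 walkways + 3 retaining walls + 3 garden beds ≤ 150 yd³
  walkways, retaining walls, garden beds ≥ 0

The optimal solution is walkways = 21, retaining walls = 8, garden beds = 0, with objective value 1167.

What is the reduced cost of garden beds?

-7

Check each constraint at x*: crew 134/134 (tight); equipment 121/121 (tight); mulch 129/150 (slack 21).
Since mulch is not tight, its dual is 0.
From A_Bᵀ y = c: 6·y_crew + 5·y_equipment = 51; 1·y_crew + 2·y_equipment = 12.
Solving: y_crew = 6, y_equipment = 3.
Reduced cost of garden beds: c₃ − yᵀa₃ = 23 − (6·4 + 3·2) = 23 − 30 = -7.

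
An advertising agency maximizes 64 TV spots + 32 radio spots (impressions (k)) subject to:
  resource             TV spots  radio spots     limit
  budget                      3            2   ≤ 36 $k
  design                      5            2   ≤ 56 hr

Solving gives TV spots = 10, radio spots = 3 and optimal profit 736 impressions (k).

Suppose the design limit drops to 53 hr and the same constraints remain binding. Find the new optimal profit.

Both budget and design are binding at x*.
Dual feasibility on the basic columns requires 3·y_budget + 5·y_design = 64, 2·y_budget + 2·y_design = 32.
→ y_budget = 8 and y_design = 8.
Δz = y_design·Δb = 8 × (-3) = -24, so new z* = 736 − 24 = 712.

712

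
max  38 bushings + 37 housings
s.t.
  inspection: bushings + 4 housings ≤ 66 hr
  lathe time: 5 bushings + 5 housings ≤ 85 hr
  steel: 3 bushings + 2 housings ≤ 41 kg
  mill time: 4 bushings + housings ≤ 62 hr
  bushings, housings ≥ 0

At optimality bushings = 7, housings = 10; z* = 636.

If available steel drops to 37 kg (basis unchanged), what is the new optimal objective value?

Binding: lathe time and steel. Non-binding: inspection (19 unused), mill time (24 unused).
Slack constraints have shadow price 0 (complementary slackness).
From A_Bᵀ y = c: 5·y_lathe time + 3·y_steel = 38; 5·y_lathe time + 2·y_steel = 37.
This yields shadow prices y_lathe time = 7, y_steel = 1.
Δz = y_steel·Δb = 1 × (-4) = -4, so new z* = 636 − 4 = 632.

632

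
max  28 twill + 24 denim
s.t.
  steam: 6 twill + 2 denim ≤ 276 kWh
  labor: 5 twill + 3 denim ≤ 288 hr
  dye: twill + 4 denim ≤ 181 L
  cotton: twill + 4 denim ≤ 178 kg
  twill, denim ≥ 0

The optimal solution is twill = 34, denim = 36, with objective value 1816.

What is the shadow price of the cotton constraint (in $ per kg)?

4

At the optimum: steam uses 276 of 276 (binding); labor uses 278 of 288 (slack = 10); dye uses 178 of 181 (slack = 3); cotton uses 178 of 178 (binding).
Slack constraints have shadow price 0 (complementary slackness).
Dual feasibility on the basic columns requires 6·y_steam + 1·y_cotton = 28, 2·y_steam + 4·y_cotton = 24.
This yields shadow prices y_steam = 4, y_cotton = 4.
Shadow price of cotton = 4.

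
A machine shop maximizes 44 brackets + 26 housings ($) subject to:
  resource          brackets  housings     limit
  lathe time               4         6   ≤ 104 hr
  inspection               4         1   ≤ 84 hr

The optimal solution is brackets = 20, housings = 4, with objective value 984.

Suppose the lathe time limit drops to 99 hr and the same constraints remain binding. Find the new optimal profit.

969

At the optimum: lathe time uses 104 of 104 (binding); inspection uses 84 of 84 (binding).
From A_Bᵀ y = c: 4·y_lathe time + 4·y_inspection = 44; 6·y_lathe time + 1·y_inspection = 26.
→ y_lathe time = 3 and y_inspection = 8.
Δz = y_lathe time·Δb = 3 × (-5) = -15, so new z* = 984 − 15 = 969.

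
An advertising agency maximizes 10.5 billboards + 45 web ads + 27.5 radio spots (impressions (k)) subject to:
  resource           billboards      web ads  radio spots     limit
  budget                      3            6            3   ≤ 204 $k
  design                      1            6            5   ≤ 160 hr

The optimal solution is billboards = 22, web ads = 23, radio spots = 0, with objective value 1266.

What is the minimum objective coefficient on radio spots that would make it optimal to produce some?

At the optimum: budget uses 204 of 204 (binding); design uses 160 of 160 (binding).
From A_Bᵀ y = c: 3·y_budget + 1·y_design = 10.5; 6·y_budget + 6·y_design = 45.
This yields shadow prices y_budget = 1.5, y_design = 6.
radio spots enters the basis when its profit ≥ yᵀa₃ = 1.5·3 + 6·5 = 34.5.

34.5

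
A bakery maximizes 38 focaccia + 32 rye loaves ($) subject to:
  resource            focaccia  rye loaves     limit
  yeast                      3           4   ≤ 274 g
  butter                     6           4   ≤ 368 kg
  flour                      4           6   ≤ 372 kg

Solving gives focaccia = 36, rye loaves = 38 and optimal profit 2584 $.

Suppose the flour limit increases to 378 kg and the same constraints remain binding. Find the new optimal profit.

2596

Binding: butter and flour. Non-binding: yeast (14 unused).
Slack constraints have shadow price 0 (complementary slackness).
Dual feasibility on the basic columns requires 6·y_butter + 4·y_flour = 38, 4·y_butter + 6·y_flour = 32.
→ y_butter = 5 and y_flour = 2.
Δz = y_flour·Δb = 2 × (6) = 12, so new z* = 2584 + 12 = 2596.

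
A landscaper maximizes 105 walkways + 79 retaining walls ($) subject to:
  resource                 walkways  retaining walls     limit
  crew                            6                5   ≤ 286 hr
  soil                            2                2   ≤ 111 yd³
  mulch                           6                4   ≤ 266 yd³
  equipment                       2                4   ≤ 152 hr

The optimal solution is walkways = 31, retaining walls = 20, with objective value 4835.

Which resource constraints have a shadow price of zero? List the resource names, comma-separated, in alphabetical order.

crew: 286/286 (binding)
soil: 102/111 (slack 9)
mulch: 266/266 (binding)
equipment: 142/152 (slack 10)
By complementary slackness, a constraint with positive slack has shadow price 0 → equipment, soil.

equipment, soil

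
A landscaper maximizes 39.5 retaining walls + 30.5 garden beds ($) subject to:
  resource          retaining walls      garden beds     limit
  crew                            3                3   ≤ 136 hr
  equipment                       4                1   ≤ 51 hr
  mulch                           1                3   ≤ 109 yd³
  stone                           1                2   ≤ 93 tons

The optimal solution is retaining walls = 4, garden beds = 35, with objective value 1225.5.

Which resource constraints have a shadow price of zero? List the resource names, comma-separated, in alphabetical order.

crew: 117/136 (slack 19)
equipment: 51/51 (binding)
mulch: 109/109 (binding)
stone: 74/93 (slack 19)
By complementary slackness, a constraint with positive slack has shadow price 0 → crew, stone.

crew, stone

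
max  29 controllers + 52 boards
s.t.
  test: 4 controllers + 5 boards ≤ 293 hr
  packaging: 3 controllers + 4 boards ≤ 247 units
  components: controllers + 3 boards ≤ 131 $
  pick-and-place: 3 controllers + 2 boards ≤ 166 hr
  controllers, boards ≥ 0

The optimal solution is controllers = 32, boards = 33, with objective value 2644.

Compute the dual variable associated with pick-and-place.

0

Check each constraint at x*: test 293/293 (tight); packaging 228/247 (slack 19); components 131/131 (tight); pick-and-place 162/166 (slack 4).
By complementary slackness, y = 0 for the non-binding constraints.
Dual feasibility on the basic columns requires 4·y_test + 1·y_components = 29, 5·y_test + 3·y_components = 52.
This yields shadow prices y_test = 5, y_components = 9.
Shadow price of pick-and-place = 0.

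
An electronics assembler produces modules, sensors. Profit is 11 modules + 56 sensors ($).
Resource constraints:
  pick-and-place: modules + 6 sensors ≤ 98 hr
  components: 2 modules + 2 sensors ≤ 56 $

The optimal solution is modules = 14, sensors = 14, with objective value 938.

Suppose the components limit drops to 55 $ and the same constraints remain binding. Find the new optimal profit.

937

Both pick-and-place and components are binding at x*.
From A_Bᵀ y = c: 1·y_pick-and-place + 2·y_components = 11; 6·y_pick-and-place + 2·y_components = 56.
Solving: y_pick-and-place = 9, y_components = 1.
Δz = y_components·Δb = 1 × (-1) = -1, so new z* = 938 − 1 = 937.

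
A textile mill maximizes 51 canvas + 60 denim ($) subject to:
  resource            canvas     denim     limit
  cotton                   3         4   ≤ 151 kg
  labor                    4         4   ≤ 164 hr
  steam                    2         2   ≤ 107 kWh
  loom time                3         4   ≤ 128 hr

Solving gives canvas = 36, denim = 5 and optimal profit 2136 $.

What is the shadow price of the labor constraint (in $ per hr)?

6

Binding: labor and loom time. Non-binding: cotton (23 unused), steam (25 unused).
Slack constraints have shadow price 0 (complementary slackness).
The binding rows give the dual system: 4·y_labor + 3·y_loom time = 51 and 4·y_labor + 4·y_loom time = 60.
→ y_labor = 6 and y_loom time = 9.
Shadow price of labor = 6.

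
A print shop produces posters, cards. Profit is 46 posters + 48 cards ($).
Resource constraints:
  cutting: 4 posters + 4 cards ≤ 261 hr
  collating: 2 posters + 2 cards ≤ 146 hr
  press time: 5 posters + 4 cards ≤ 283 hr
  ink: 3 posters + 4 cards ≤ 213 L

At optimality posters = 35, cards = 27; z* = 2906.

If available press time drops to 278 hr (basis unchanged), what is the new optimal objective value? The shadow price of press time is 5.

Δb = -5, so new z* = 2906 + (5)·(-5) = 2906 − 25 = 2881.

2881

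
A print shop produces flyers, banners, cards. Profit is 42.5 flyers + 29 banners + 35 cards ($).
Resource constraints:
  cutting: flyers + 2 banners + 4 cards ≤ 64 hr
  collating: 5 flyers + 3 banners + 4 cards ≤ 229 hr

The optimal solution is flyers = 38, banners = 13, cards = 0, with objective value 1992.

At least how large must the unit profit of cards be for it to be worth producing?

Both cutting and collating are binding at x*.
Dual feasibility on the basic columns requires 1·y_cutting + 5·y_collating = 42.5, 2·y_cutting + 3·y_collating = 29.
→ y_cutting = 2.5 and y_collating = 8.
cards enters the basis when its profit ≥ yᵀa₃ = 2.5·4 + 8·4 = 42.

42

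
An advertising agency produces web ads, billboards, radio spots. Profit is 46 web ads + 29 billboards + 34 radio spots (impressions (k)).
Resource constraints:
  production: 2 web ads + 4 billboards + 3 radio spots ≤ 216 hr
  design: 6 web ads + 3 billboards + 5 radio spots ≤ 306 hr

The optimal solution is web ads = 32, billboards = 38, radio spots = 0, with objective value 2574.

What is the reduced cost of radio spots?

-7

Both production and design are binding at x*.
From A_Bᵀ y = c: 2·y_production + 6·y_design = 46; 4·y_production + 3·y_design = 29.
→ y_production = 2 and y_design = 7.
Reduced cost of radio spots: c₃ − yᵀa₃ = 34 − (2·3 + 7·5) = 34 − 41 = -7.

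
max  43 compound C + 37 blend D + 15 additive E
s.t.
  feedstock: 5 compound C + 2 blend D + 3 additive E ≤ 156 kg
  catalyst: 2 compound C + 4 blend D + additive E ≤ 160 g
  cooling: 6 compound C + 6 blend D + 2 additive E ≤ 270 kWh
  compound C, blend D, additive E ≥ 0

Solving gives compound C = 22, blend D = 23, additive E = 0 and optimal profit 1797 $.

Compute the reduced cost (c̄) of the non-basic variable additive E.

-2

At the optimum: feedstock uses 156 of 156 (binding); catalyst uses 136 of 160 (slack = 24); cooling uses 270 of 270 (binding).
Since catalyst is not tight, its dual is 0.
From A_Bᵀ y = c: 5·y_feedstock + 6·y_cooling = 43; 2·y_feedstock + 6·y_cooling = 37.
→ y_feedstock = 2 and y_cooling = 5.5.
Reduced cost of additive E: c₃ − yᵀa₃ = 15 − (2·3 + 5.5·2) = 15 − 17 = -2.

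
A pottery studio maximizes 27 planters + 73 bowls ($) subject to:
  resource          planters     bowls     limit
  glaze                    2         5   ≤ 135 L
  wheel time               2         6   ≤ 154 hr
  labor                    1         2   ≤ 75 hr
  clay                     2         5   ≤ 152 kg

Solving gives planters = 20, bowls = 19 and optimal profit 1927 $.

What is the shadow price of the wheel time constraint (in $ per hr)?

5.5

Binding: glaze and wheel time. Non-binding: labor (17 unused), clay (17 unused).
Slack constraints have shadow price 0 (complementary slackness).
From A_Bᵀ y = c: 2·y_glaze + 2·y_wheel time = 27; 5·y_glaze + 6·y_wheel time = 73.
→ y_glaze = 8 and y_wheel time = 5.5.
Shadow price of wheel time = 5.5.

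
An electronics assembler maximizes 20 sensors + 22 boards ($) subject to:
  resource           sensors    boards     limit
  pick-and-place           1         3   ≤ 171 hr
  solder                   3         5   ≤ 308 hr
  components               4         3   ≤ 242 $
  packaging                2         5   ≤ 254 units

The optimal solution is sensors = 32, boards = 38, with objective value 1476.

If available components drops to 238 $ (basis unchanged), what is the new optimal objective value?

Binding: components and packaging. Non-binding: pick-and-place (25 unused), solder (22 unused).
By complementary slackness, y = 0 for the non-binding constraints.
From A_Bᵀ y = c: 4·y_components + 2·y_packaging = 20; 3·y_components + 5·y_packaging = 22.
→ y_components = 4 and y_packaging = 2.
Δz = y_components·Δb = 4 × (-4) = -16, so new z* = 1476 − 16 = 1460.

1460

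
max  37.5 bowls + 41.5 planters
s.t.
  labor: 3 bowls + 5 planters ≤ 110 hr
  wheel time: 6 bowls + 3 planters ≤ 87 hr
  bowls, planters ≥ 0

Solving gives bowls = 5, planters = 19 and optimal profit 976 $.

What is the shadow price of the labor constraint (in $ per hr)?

6.5

Check each constraint at x*: labor 110/110 (tight); wheel time 87/87 (tight).
Dual feasibility on the basic columns requires 3·y_labor + 6·y_wheel time = 37.5, 5·y_labor + 3·y_wheel time = 41.5.
This yields shadow prices y_labor = 6.5, y_wheel time = 3.
Shadow price of labor = 6.5.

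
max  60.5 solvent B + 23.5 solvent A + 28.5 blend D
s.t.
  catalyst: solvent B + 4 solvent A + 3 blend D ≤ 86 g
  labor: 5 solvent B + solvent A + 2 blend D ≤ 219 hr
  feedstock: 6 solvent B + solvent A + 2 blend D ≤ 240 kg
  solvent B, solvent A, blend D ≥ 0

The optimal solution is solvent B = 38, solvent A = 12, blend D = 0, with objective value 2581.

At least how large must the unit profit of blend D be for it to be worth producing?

At the optimum: catalyst uses 86 of 86 (binding); labor uses 202 of 219 (slack = 17); feedstock uses 240 of 240 (binding).
Slack constraints have shadow price 0 (complementary slackness).
The binding rows give the dual system: 1·y_catalyst + 6·y_feedstock = 60.5 and 4·y_catalyst + 1·y_feedstock = 23.5.
This yields shadow prices y_catalyst = 3.5, y_feedstock = 9.5.
blend D enters the basis when its profit ≥ yᵀa₃ = 3.5·3 + 9.5·2 = 29.5.

29.5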